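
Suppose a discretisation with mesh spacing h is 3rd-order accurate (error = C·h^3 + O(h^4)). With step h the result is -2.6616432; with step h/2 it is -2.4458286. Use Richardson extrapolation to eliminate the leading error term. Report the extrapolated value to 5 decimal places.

-2.41500

The leading error scales as h^3; refining by a factor of 2 reduces it by 2^3 = 8.
Extrapolated value = (8·A(h/2) − A(h)) / (8 − 1)
= (8·(-2.4458286) − (-2.6616432)) / 7
= -16.9049856 / 7 = -2.4149979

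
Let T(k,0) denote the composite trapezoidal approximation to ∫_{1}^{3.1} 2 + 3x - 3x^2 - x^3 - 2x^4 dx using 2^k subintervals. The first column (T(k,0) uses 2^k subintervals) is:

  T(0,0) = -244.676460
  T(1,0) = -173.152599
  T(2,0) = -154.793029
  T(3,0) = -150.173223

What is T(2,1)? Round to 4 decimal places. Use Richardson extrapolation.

-148.6732

Richardson extrapolation on the trapezoidal column (denominator 4−1=3):
T(2,1) = (4·(-154.793029) − (-173.152599)) / 3 = -148.673172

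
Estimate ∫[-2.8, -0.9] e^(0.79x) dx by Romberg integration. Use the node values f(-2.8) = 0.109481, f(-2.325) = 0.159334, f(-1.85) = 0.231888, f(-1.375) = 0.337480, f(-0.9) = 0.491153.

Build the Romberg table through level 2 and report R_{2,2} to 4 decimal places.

0.4831

R_{0,0} (trapezoid, 1 panel, h=1.9000): 0.570602
R_{1,0} (trapezoid, 2 panels, h=0.9500): 0.505595
R_{2,0} (trapezoid, 4 panels, h=0.4750): 0.488784
R_{1,1} = 0.505595 + (0.505595 − 0.570602)/3 = 0.483926
R_{2,1} = 0.488784 + (0.488784 − 0.505595)/3 = 0.483180
R_{2,2} = 0.483180 + (0.483180 − 0.483926)/15 = 0.483130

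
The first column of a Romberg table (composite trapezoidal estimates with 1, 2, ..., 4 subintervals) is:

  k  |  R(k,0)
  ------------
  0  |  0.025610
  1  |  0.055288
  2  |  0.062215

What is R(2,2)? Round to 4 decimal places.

0.0645

R(1,1) = (4·0.055288 − 0.025610) / 3 = 0.065181
R(2,1) = (4·0.062215 − 0.055288) / 3 = 0.064524
R(2,2) = (16·0.064524 − 0.065181) / 15 = 0.064480
(Column j=1 coincides with Simpson's rule on the same nodes.)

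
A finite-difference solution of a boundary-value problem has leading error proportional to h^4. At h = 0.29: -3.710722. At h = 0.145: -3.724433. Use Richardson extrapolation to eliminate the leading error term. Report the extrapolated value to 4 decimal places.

-3.7253

The leading error scales as h^4; refining by a factor of 2 reduces it by 2^4 = 16.
Extrapolated value = (16·A(h/2) − A(h)) / (16 − 1)
= (16·(-3.724433) − (-3.710722)) / 15
= -55.880206 / 15 = -3.725347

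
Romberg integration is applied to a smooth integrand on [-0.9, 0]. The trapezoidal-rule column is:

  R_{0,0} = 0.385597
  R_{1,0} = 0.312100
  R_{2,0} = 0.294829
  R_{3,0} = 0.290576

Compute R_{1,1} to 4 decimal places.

R_{1,1} = 0.312100 + (0.312100 − 0.385597)/3 = 0.287601

0.2876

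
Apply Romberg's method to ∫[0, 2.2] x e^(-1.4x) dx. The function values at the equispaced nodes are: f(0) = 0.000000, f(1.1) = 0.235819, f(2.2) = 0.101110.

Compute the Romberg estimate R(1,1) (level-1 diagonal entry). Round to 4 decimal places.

R(0,0) (trapezoid, 1 panel, h=2.2000): 0.111221
R(1,0) (trapezoid, 2 panels, h=1.1000): 0.315011
R(1,1) = 0.315011 + (0.315011 − 0.111221)/3 = 0.382941

0.3829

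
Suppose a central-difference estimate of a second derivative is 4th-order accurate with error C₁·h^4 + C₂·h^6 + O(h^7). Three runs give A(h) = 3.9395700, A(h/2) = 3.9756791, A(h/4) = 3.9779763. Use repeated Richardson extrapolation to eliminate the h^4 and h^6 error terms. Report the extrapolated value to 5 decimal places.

3.97813

First eliminate the h^4 term (factor 2^4 = 16):
  B₁ = (16·3.9756791 − 3.9395700)/15 = 3.9780864
  B₂ = (16·3.9779763 − 3.9756791)/15 = 3.9781294
Then eliminate the h^6 term (factor 2^6 = 64):
  (64·3.9781294 − 3.9780864)/63 = 3.9781301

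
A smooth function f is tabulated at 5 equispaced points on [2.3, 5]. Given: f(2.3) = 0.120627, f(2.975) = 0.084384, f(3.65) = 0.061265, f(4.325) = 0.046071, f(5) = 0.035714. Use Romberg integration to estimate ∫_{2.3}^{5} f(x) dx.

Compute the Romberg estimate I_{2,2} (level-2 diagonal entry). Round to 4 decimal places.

I_{0,0} (trapezoid, 1 panel, h=2.7000): 0.211060
I_{1,0} (trapezoid, 2 panels, h=1.3500): 0.188238
I_{2,0} (trapezoid, 4 panels, h=0.6750): 0.182176
I_{1,1} = 0.188238 + (0.188238 − 0.211060)/3 = 0.180631
I_{2,1} = 0.182176 + (0.182176 − 0.188238)/3 = 0.180155
I_{2,2} = 0.180155 + (0.180155 − 0.180631)/15 = 0.180123

0.1801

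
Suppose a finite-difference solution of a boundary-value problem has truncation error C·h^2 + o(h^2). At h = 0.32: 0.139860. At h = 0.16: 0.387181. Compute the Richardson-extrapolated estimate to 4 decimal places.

0.4696

The leading error scales as h^2; refining by a factor of 2 reduces it by 2^2 = 4.
Extrapolated value = (4·A(h/2) − A(h)) / (4 − 1)
= (4·0.387181 − 0.139860) / 3
= 1.408864 / 3 = 0.469621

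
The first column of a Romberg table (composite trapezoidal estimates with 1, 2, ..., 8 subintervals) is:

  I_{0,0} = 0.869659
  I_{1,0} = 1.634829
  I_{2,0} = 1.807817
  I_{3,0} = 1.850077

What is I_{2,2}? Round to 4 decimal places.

Richardson extrapolation on the trapezoidal column (denominator 4−1=3):
I_{1,1} = 1.634829 + (1.634829 − 0.869659)/3 = 1.889886
I_{2,1} = (4·1.807817 − 1.634829) / 3 = 1.865480
I_{2,2} = (16·1.865480 − 1.889886) / 15 = 1.863853
(Column j=1 coincides with Simpson's rule on the same nodes.)

1.8639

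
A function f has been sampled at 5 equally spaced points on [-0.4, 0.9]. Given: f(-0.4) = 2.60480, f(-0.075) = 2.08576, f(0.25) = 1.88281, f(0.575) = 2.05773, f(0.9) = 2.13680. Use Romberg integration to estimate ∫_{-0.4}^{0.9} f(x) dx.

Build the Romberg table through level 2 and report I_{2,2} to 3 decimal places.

2.721

I_{0,0} (trapezoid, 1 panel, h=1.3000): 3.08204
I_{1,0} (trapezoid, 2 panels, h=0.6500): 2.76485
I_{2,0} (trapezoid, 4 panels, h=0.3250): 2.72906
I_{1,1} = 2.76485 + (2.76485 − 3.08204)/3 = 2.65912
I_{2,1} = 2.72906 + (2.72906 − 2.76485)/3 = 2.71713
I_{2,2} = 2.71713 + (2.71713 − 2.65912)/15 = 2.72100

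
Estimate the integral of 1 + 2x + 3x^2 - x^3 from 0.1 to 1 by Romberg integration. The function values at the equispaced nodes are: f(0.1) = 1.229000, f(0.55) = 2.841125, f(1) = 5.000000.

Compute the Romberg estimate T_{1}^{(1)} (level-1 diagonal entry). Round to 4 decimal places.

2.6390

T_{0}^{(0)} (trapezoid, 1 panel, h=0.9000): 2.803050
T_{1}^{(0)} (trapezoid, 2 panels, h=0.4500): 2.680031
T_{1}^{(1)} = 2.680031 + (2.680031 − 2.803050)/3 = 2.639025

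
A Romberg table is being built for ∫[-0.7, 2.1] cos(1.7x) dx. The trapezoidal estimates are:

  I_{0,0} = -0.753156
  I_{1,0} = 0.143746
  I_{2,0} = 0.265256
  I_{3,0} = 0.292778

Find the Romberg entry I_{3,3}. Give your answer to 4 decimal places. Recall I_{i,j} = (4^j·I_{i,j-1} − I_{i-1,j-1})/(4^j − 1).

I_{1,1} = 0.143746 + (0.143746 − (-0.753156))/3 = 0.442713
I_{2,1} = (4·0.265256 − 0.143746) / 3 = 0.305759
I_{3,1} = 0.292778 + (0.292778 − 0.265256)/3 = 0.301952
I_{2,2} = 0.305759 + (0.305759 − 0.442713)/15 = 0.296629
I_{3,2} = 0.301952 + (0.301952 − 0.305759)/15 = 0.301698
I_{3,3} = 0.301698 + (0.301698 − 0.296629)/63 = 0.301778

0.3018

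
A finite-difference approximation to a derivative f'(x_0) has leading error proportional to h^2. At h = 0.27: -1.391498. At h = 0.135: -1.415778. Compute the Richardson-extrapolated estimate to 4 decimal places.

The leading error scales as h^2; refining by a factor of 2 reduces it by 2^2 = 4.
Extrapolated value = (4·A(h/2) − A(h)) / (4 − 1)
= (4·(-1.415778) − (-1.391498)) / 3
= -4.271614 / 3 = -1.423871

-1.4239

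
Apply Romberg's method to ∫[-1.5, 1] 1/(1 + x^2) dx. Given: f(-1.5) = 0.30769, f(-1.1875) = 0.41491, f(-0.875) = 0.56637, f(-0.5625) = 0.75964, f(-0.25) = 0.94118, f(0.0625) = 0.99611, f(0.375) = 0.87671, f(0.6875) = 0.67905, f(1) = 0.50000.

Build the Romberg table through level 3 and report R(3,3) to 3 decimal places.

R(0,0) (trapezoid, 1 panel, h=2.5000): 1.00961
R(1,0) (trapezoid, 2 panels, h=1.2500): 1.68128
R(2,0) (trapezoid, 4 panels, h=0.6250): 1.74257
R(3,0) (trapezoid, 8 panels, h=0.3125): 1.76182
R(1,1) = 1.68128 + (1.68128 − 1.00961)/3 = 1.90517
R(2,1) = 1.74257 + (1.74257 − 1.68128)/3 = 1.76300
R(3,1) = 1.76182 + (1.76182 − 1.74257)/3 = 1.76824
R(2,2) = 1.76300 + (1.76300 − 1.90517)/15 = 1.75352
R(3,2) = 1.76824 + (1.76824 − 1.76300)/15 = 1.76859
R(3,3) = 1.76859 + (1.76859 − 1.75352)/63 = 1.76883

1.769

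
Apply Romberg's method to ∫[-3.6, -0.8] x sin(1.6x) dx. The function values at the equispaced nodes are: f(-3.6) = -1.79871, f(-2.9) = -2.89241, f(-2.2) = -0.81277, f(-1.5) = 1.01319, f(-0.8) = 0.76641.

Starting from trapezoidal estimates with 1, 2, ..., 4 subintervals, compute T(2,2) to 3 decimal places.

-2.399

T(0,0) (trapezoid, 1 panel, h=2.8000): -1.44522
T(1,0) (trapezoid, 2 panels, h=1.4000): -1.86049
T(2,0) (trapezoid, 4 panels, h=0.7000): -2.24570
T(1,1) = -1.86049 + (-1.86049 − (-1.44522))/3 = -1.99891
T(2,1) = -2.24570 + (-2.24570 − (-1.86049))/3 = -2.37410
T(2,2) = -2.37410 + (-2.37410 − (-1.99891))/15 = -2.39911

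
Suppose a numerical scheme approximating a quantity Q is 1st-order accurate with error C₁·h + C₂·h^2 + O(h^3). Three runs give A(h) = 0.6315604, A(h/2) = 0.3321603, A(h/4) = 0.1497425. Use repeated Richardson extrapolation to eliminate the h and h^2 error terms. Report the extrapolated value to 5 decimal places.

-0.05449

First eliminate the h term (factor 2^1 = 2):
  B₁ = (2·0.3321603 − 0.6315604)/1 = 0.0327602
  B₂ = (2·0.1497425 − 0.3321603)/1 = -0.0326753
Then eliminate the h^2 term (factor 2^2 = 4):
  (4·(-0.0326753) − 0.0327602)/3 = -0.0544871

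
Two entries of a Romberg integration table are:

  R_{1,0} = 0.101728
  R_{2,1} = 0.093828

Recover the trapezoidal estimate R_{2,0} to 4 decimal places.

0.0958

From R_{2,1} = (4·R_{2,0} − R_{1,0})/3, solve for R_{2,0}:
4·R_{2,0} = 3·0.093828 + 0.101728 = 0.383212
R_{2,0} = 0.095803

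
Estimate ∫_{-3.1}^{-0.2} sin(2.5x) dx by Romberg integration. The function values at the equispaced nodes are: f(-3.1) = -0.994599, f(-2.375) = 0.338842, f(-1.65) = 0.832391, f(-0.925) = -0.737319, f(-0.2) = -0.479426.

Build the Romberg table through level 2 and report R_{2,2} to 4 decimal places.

R_{0,0} (trapezoid, 1 panel, h=2.9000): -2.137336
R_{1,0} (trapezoid, 2 panels, h=1.4500): 0.138299
R_{2,0} (trapezoid, 4 panels, h=0.7250): -0.219746
R_{1,1} = 0.138299 + (0.138299 − (-2.137336))/3 = 0.896844
R_{2,1} = -0.219746 + (-0.219746 − 0.138299)/3 = -0.339094
R_{2,2} = -0.339094 + (-0.339094 − 0.896844)/15 = -0.421490

-0.4215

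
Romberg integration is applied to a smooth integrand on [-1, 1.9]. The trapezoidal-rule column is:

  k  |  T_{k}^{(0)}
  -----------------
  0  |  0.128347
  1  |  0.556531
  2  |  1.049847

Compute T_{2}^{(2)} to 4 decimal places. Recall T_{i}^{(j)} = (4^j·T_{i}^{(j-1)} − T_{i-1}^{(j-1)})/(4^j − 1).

Richardson extrapolation on the trapezoidal column (denominator 4−1=3):
T_{1}^{(1)} = (4·0.556531 − 0.128347) / 3 = 0.699259
T_{2}^{(1)} = (4·1.049847 − 0.556531) / 3 = 1.214286
T_{2}^{(2)} = (16·1.214286 − 0.699259) / 15 = 1.248621
(Column j=1 coincides with Simpson's rule on the same nodes.)

1.2486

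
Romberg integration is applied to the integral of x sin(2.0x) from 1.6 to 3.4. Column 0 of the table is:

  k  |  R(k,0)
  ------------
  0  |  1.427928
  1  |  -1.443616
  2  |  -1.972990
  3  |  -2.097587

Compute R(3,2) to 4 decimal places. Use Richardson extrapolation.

Richardson extrapolation on the trapezoidal column (denominator 4−1=3):
R(2,1) = (4·(-1.972990) − (-1.443616)) / 3 = -2.149448
R(3,1) = -2.097587 + (-2.097587 − (-1.972990))/3 = -2.139119
R(3,2) = -2.139119 + (-2.139119 − (-2.149448))/15 = -2.138430

-2.1384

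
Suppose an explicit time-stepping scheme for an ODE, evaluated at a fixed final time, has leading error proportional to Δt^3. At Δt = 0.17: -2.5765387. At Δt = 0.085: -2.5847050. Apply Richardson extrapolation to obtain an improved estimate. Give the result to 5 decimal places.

The leading error scales as Δt^3; refining by a factor of 2 reduces it by 2^3 = 8.
Extrapolated value = (8·A(Δt/2) − A(Δt)) / (8 − 1)
= (8·(-2.5847050) − (-2.5765387)) / 7
= -18.1011013 / 7 = -2.5858716

-2.58587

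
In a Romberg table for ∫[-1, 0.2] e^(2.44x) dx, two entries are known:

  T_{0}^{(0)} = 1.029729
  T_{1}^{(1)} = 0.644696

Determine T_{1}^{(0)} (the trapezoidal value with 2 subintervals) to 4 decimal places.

0.7410

From T_{1}^{(1)} = (4·T_{1}^{(0)} − T_{0}^{(0)})/3, solve for T_{1}^{(0)}:
4·T_{1}^{(0)} = 3·0.644696 + 1.029729 = 2.963817
T_{1}^{(0)} = 0.740954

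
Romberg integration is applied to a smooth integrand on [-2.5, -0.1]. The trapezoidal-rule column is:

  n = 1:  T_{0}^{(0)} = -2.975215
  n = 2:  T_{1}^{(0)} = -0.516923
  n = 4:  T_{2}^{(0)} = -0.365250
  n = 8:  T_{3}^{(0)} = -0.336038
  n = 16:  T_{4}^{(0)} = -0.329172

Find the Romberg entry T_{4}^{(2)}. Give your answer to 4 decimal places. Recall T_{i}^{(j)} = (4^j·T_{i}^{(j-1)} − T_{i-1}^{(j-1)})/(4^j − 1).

Richardson extrapolation on the trapezoidal column (denominator 4−1=3):
T_{3}^{(1)} = -0.336038 + (-0.336038 − (-0.365250))/3 = -0.326301
T_{4}^{(1)} = (4·(-0.329172) − (-0.336038)) / 3 = -0.326883
T_{4}^{(2)} = -0.326883 + (-0.326883 − (-0.326301))/15 = -0.326922
(Column j=1 coincides with Simpson's rule on the same nodes.)

-0.3269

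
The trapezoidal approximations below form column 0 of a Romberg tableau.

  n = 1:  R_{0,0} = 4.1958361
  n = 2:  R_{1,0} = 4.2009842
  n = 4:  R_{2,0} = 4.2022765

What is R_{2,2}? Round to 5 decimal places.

4.20271

R_{1,1} = (4·4.2009842 − 4.1958361) / 3 = 4.2027002
R_{2,1} = 4.2022765 + (4.2022765 − 4.2009842)/3 = 4.2027073
R_{2,2} = 4.2027073 + (4.2027073 − 4.2027002)/15 = 4.2027078
(Column j=1 coincides with Simpson's rule on the same nodes.)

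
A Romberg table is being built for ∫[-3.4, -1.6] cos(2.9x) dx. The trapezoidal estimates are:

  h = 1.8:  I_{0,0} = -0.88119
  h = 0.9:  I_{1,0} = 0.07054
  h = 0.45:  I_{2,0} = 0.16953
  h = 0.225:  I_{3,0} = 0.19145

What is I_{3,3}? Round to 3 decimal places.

I_{1,1} = 0.07054 + (0.07054 − (-0.88119))/3 = 0.38778
I_{2,1} = (4·0.16953 − 0.07054) / 3 = 0.20253
I_{3,1} = 0.19145 + (0.19145 − 0.16953)/3 = 0.19876
I_{2,2} = (16·0.20253 − 0.38778) / 15 = 0.19018
I_{3,2} = (16·0.19876 − 0.20253) / 15 = 0.19851
I_{3,3} = 0.19851 + (0.19851 − 0.19018)/63 = 0.19864

0.199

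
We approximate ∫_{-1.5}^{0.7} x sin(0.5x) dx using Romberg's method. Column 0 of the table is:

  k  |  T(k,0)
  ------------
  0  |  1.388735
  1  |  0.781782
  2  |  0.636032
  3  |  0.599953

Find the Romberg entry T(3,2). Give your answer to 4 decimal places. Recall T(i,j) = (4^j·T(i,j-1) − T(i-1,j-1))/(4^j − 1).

0.5880

Richardson extrapolation on the trapezoidal column (denominator 4−1=3):
T(2,1) = 0.636032 + (0.636032 − 0.781782)/3 = 0.587449
T(3,1) = (4·0.599953 − 0.636032) / 3 = 0.587927
T(3,2) = (16·0.587927 − 0.587449) / 15 = 0.587959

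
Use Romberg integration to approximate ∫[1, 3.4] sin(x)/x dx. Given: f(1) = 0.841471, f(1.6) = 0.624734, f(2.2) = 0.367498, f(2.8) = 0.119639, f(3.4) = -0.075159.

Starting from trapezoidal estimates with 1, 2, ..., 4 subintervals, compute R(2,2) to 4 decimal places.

0.8958

R(0,0) (trapezoid, 1 panel, h=2.4000): 0.919574
R(1,0) (trapezoid, 2 panels, h=1.2000): 0.900785
R(2,0) (trapezoid, 4 panels, h=0.6000): 0.897016
R(1,1) = 0.900785 + (0.900785 − 0.919574)/3 = 0.894522
R(2,1) = 0.897016 + (0.897016 − 0.900785)/3 = 0.895760
R(2,2) = 0.895760 + (0.895760 − 0.894522)/15 = 0.895843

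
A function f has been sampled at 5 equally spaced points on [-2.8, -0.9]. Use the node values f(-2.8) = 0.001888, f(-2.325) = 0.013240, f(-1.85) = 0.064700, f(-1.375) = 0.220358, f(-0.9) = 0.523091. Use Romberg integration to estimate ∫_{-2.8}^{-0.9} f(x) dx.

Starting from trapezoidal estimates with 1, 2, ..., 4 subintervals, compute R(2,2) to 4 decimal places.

R(0,0) (trapezoid, 1 panel, h=1.9000): 0.498730
R(1,0) (trapezoid, 2 panels, h=0.9500): 0.310830
R(2,0) (trapezoid, 4 panels, h=0.4750): 0.266374
R(1,1) = 0.310830 + (0.310830 − 0.498730)/3 = 0.248197
R(2,1) = 0.266374 + (0.266374 − 0.310830)/3 = 0.251555
R(2,2) = 0.251555 + (0.251555 − 0.248197)/15 = 0.251779

0.2518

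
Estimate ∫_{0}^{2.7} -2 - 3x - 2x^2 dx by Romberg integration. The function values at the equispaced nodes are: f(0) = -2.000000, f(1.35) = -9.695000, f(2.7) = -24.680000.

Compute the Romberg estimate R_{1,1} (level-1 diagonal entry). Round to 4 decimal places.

-29.4570

R_{0,0} (trapezoid, 1 panel, h=2.7000): -36.018000
R_{1,0} (trapezoid, 2 panels, h=1.3500): -31.097250
R_{1,1} = -31.097250 + (-31.097250 − (-36.018000))/3 = -29.457000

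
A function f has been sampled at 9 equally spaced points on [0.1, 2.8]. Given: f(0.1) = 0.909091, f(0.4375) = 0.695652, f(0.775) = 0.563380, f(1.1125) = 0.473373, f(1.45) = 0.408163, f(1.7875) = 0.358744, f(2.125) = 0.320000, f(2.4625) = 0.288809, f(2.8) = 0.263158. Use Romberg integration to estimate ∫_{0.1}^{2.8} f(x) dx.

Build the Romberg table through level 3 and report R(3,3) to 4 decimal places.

R(0,0) (trapezoid, 1 panel, h=2.7000): 1.582536
R(1,0) (trapezoid, 2 panels, h=1.3500): 1.342288
R(2,0) (trapezoid, 4 panels, h=0.6750): 1.267426
R(3,0) (trapezoid, 8 panels, h=0.3375): 1.246808
R(1,1) = 1.342288 + (1.342288 − 1.582536)/3 = 1.262205
R(2,1) = 1.267426 + (1.267426 − 1.342288)/3 = 1.242472
R(3,1) = 1.246808 + (1.246808 − 1.267426)/3 = 1.239935
R(2,2) = 1.242472 + (1.242472 − 1.262205)/15 = 1.241156
R(3,2) = 1.239935 + (1.239935 − 1.242472)/15 = 1.239766
R(3,3) = 1.239766 + (1.239766 − 1.241156)/63 = 1.239744

1.2397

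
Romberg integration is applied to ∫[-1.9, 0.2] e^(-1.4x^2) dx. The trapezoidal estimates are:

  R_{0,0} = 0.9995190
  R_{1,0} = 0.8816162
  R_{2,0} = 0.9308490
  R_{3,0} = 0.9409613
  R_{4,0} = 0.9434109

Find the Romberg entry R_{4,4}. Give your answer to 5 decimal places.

Richardson extrapolation on the trapezoidal column (denominator 4−1=3):
R_{1,1} = (4·0.8816162 − 0.9995190) / 3 = 0.8423153
R_{2,1} = 0.9308490 + (0.9308490 − 0.8816162)/3 = 0.9472599
R_{3,1} = 0.9409613 + (0.9409613 − 0.9308490)/3 = 0.9443321
R_{4,1} = (4·0.9434109 − 0.9409613) / 3 = 0.9442274
R_{2,2} = (16·0.9472599 − 0.8423153) / 15 = 0.9542562
R_{3,2} = 0.9443321 + (0.9443321 − 0.9472599)/15 = 0.9441369
R_{4,2} = (16·0.9442274 − 0.9443321) / 15 = 0.9442204
R_{3,3} = (64·0.9441369 − 0.9542562) / 63 = 0.9439763
R_{4,3} = (64·0.9442204 − 0.9441369) / 63 = 0.9442217
R_{4,4} = (256·0.9442217 − 0.9439763) / 255 = 0.9442227

0.94422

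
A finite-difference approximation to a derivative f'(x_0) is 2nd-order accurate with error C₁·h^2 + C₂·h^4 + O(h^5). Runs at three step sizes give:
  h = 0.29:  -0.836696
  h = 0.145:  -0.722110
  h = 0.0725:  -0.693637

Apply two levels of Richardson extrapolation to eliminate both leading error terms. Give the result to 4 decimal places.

-0.6842

First eliminate the h^2 term (factor 2^2 = 4):
  B₁ = (4·(-0.722110) − (-0.836696))/3 = -0.683915
  B₂ = (4·(-0.693637) − (-0.722110))/3 = -0.684146
Then eliminate the h^4 term (factor 2^4 = 16):
  (16·(-0.684146) − (-0.683915))/15 = -0.684161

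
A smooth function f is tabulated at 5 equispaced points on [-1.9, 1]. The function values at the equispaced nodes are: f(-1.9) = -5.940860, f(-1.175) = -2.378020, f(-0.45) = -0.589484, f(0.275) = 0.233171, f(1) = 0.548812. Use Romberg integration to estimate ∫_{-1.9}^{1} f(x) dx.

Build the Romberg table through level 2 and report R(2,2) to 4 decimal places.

R(0,0) (trapezoid, 1 panel, h=2.9000): -7.818470
R(1,0) (trapezoid, 2 panels, h=1.4500): -4.763987
R(2,0) (trapezoid, 4 panels, h=0.7250): -3.937009
R(1,1) = -4.763987 + (-4.763987 − (-7.818470))/3 = -3.745826
R(2,1) = -3.937009 + (-3.937009 − (-4.763987))/3 = -3.661350
R(2,2) = -3.661350 + (-3.661350 − (-3.745826))/15 = -3.655718

-3.6557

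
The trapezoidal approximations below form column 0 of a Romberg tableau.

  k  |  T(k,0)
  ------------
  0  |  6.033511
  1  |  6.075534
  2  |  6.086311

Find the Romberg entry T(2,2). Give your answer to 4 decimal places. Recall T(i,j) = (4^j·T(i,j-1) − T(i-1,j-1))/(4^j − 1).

6.0899

T(1,1) = 6.075534 + (6.075534 − 6.033511)/3 = 6.089542
T(2,1) = (4·6.086311 − 6.075534) / 3 = 6.089903
T(2,2) = (16·6.089903 − 6.089542) / 15 = 6.089927
(Column j=1 coincides with Simpson's rule on the same nodes.)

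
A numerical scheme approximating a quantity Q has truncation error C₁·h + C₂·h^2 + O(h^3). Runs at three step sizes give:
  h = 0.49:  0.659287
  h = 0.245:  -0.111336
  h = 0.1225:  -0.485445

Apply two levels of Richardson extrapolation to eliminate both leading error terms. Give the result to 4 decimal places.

First eliminate the h term (factor 2^1 = 2):
  B₁ = (2·(-0.111336) − 0.659287)/1 = -0.881959
  B₂ = (2·(-0.485445) − (-0.111336))/1 = -0.859554
Then eliminate the h^2 term (factor 2^2 = 4):
  (4·(-0.859554) − (-0.881959))/3 = -0.852086

-0.8521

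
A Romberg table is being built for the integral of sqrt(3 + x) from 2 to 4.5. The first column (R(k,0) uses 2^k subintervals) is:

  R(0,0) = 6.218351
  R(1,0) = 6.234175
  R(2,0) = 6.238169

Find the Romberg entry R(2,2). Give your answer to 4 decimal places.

6.2395

Richardson extrapolation on the trapezoidal column (denominator 4−1=3):
R(1,1) = (4·6.234175 − 6.218351) / 3 = 6.239450
R(2,1) = 6.238169 + (6.238169 − 6.234175)/3 = 6.239500
R(2,2) = 6.239500 + (6.239500 − 6.239450)/15 = 6.239503
(Column j=1 coincides with Simpson's rule on the same nodes.)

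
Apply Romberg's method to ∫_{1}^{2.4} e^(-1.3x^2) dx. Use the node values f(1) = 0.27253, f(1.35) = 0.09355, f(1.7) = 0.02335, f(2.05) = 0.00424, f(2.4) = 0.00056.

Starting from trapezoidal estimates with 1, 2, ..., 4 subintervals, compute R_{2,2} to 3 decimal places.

R_{0,0} (trapezoid, 1 panel, h=1.4000): 0.19116
R_{1,0} (trapezoid, 2 panels, h=0.7000): 0.11193
R_{2,0} (trapezoid, 4 panels, h=0.3500): 0.09019
R_{1,1} = 0.11193 + (0.11193 − 0.19116)/3 = 0.08552
R_{2,1} = 0.09019 + (0.09019 − 0.11193)/3 = 0.08294
R_{2,2} = 0.08294 + (0.08294 − 0.08552)/15 = 0.08277

0.083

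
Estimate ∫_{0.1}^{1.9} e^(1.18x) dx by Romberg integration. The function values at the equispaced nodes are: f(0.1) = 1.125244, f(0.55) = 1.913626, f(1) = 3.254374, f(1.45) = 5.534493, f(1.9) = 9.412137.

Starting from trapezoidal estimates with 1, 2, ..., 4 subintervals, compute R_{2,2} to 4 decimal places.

R_{0,0} (trapezoid, 1 panel, h=1.8000): 9.483643
R_{1,0} (trapezoid, 2 panels, h=0.9000): 7.670758
R_{2,0} (trapezoid, 4 panels, h=0.4500): 7.187033
R_{1,1} = 7.670758 + (7.670758 − 9.483643)/3 = 7.066463
R_{2,1} = 7.187033 + (7.187033 − 7.670758)/3 = 7.025791
R_{2,2} = 7.025791 + (7.025791 − 7.066463)/15 = 7.023080

7.0231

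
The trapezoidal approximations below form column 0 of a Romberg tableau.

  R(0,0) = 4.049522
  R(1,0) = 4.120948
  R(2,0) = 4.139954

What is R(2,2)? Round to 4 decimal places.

Richardson extrapolation on the trapezoidal column (denominator 4−1=3):
R(1,1) = 4.120948 + (4.120948 − 4.049522)/3 = 4.144757
R(2,1) = 4.139954 + (4.139954 − 4.120948)/3 = 4.146289
R(2,2) = (16·4.146289 − 4.144757) / 15 = 4.146391
(Column j=1 coincides with Simpson's rule on the same nodes.)

4.1464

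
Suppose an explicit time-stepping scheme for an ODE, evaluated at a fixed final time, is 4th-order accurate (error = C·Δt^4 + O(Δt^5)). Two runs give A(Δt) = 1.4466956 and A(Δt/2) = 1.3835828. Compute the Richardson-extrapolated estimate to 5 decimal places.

Extrapolated value = (16·A(Δt/2) − A(Δt)) / (16 − 1)
= (16·1.3835828 − 1.4466956) / 15
= 20.6906292 / 15 = 1.3793753

1.37938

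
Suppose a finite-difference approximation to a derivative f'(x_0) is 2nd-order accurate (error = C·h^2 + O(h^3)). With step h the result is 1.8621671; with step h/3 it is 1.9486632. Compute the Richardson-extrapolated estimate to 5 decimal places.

Extrapolated value = (9·A(h/3) − A(h)) / (9 − 1)
= (9·1.9486632 − 1.8621671) / 8
= 15.6758017 / 8 = 1.9594752

1.95948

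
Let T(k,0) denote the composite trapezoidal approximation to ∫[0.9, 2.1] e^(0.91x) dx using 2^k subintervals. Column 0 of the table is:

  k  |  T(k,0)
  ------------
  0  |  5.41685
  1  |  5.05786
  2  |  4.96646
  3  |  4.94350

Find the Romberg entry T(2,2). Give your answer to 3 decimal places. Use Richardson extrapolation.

Richardson extrapolation on the trapezoidal column (denominator 4−1=3):
T(1,1) = (4·5.05786 − 5.41685) / 3 = 4.93820
T(2,1) = (4·4.96646 − 5.05786) / 3 = 4.93599
T(2,2) = (16·4.93599 − 4.93820) / 15 = 4.93584

4.936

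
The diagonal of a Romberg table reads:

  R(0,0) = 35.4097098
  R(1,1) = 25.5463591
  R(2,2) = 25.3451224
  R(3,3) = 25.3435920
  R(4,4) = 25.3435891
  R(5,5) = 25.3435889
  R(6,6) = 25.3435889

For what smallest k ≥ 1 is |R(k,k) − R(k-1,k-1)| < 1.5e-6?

|R(1,1) − R(0,0)| = 9.8633507 ≥ 1.5e-6
|R(2,2) − R(1,1)| = 0.2012367 ≥ 1.5e-6
|R(3,3) − R(2,2)| = 0.0015304 ≥ 1.5e-6
|R(4,4) − R(3,3)| = 0.0000029 ≥ 1.5e-6
|R(5,5) − R(4,4)| = 0.0000002 < 1.5e-6

k = 5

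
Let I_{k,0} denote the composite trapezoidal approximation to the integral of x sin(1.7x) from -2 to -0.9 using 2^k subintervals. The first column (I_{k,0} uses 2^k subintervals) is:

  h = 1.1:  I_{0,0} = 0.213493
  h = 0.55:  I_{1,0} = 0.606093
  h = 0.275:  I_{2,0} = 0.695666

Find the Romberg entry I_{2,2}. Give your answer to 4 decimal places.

0.7248

I_{1,1} = 0.606093 + (0.606093 − 0.213493)/3 = 0.736960
I_{2,1} = (4·0.695666 − 0.606093) / 3 = 0.725524
I_{2,2} = 0.725524 + (0.725524 − 0.736960)/15 = 0.724762
(Column j=1 coincides with Simpson's rule on the same nodes.)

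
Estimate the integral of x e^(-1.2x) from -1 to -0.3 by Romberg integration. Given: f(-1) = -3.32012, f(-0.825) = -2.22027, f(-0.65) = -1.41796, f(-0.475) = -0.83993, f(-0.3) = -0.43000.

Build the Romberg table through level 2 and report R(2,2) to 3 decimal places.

-1.098

R(0,0) (trapezoid, 1 panel, h=0.7000): -1.31254
R(1,0) (trapezoid, 2 panels, h=0.3500): -1.15256
R(2,0) (trapezoid, 4 panels, h=0.1750): -1.11181
R(1,1) = -1.15256 + (-1.15256 − (-1.31254))/3 = -1.09923
R(2,1) = -1.11181 + (-1.11181 − (-1.15256))/3 = -1.09823
R(2,2) = -1.09823 + (-1.09823 − (-1.09923))/15 = -1.09816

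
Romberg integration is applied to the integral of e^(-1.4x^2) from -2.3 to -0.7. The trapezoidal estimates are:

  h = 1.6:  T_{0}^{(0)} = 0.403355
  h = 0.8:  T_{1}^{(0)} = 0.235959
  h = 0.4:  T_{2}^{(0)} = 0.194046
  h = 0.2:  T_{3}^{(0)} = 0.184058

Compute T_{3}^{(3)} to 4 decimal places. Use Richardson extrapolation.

0.1808

Richardson extrapolation on the trapezoidal column (denominator 4−1=3):
T_{1}^{(1)} = 0.235959 + (0.235959 − 0.403355)/3 = 0.180160
T_{2}^{(1)} = (4·0.194046 − 0.235959) / 3 = 0.180075
T_{3}^{(1)} = (4·0.184058 − 0.194046) / 3 = 0.180729
T_{2}^{(2)} = 0.180075 + (0.180075 − 0.180160)/15 = 0.180069
T_{3}^{(2)} = (16·0.180729 − 0.180075) / 15 = 0.180773
T_{3}^{(3)} = (64·0.180773 − 0.180069) / 63 = 0.180784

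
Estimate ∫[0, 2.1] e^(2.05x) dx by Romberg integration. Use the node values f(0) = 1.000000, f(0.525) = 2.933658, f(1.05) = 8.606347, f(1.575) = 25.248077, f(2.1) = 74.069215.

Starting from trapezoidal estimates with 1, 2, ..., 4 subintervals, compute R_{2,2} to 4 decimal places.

R_{0,0} (trapezoid, 1 panel, h=2.1000): 78.822676
R_{1,0} (trapezoid, 2 panels, h=1.0500): 48.448002
R_{2,0} (trapezoid, 4 panels, h=0.5250): 39.019412
R_{1,1} = 48.448002 + (48.448002 − 78.822676)/3 = 38.323111
R_{2,1} = 39.019412 + (39.019412 − 48.448002)/3 = 35.876549
R_{2,2} = 35.876549 + (35.876549 − 38.323111)/15 = 35.713445

35.7134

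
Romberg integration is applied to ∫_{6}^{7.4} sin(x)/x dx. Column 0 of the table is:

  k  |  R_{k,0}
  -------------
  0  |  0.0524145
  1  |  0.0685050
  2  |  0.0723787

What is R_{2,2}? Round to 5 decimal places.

R_{1,1} = 0.0685050 + (0.0685050 − 0.0524145)/3 = 0.0738685
R_{2,1} = 0.0723787 + (0.0723787 − 0.0685050)/3 = 0.0736699
R_{2,2} = 0.0736699 + (0.0736699 − 0.0738685)/15 = 0.0736567

0.07366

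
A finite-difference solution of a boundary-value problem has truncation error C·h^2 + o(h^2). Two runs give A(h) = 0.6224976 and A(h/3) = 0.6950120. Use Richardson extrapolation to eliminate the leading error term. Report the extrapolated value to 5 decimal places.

0.70408

The leading error scales as h^2; refining by a factor of 3 reduces it by 3^2 = 9.
Extrapolated value = (9·A(h/3) − A(h)) / (9 − 1)
= (9·0.6950120 − 0.6224976) / 8
= 5.6326104 / 8 = 0.7040763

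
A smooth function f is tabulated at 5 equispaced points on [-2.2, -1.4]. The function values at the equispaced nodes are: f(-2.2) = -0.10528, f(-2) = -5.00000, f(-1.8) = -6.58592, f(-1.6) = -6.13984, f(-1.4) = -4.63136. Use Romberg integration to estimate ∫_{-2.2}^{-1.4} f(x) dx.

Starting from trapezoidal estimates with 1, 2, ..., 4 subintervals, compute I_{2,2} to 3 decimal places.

I_{0,0} (trapezoid, 1 panel, h=0.8000): -1.89466
I_{1,0} (trapezoid, 2 panels, h=0.4000): -3.58170
I_{2,0} (trapezoid, 4 panels, h=0.2000): -4.01882
I_{1,1} = -3.58170 + (-3.58170 − (-1.89466))/3 = -4.14405
I_{2,1} = -4.01882 + (-4.01882 − (-3.58170))/3 = -4.16453
I_{2,2} = -4.16453 + (-4.16453 − (-4.14405))/15 = -4.16590

-4.166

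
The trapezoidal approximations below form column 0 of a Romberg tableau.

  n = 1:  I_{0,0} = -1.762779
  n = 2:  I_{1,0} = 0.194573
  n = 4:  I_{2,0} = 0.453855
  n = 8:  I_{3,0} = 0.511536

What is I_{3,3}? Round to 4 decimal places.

Richardson extrapolation on the trapezoidal column (denominator 4−1=3):
I_{1,1} = 0.194573 + (0.194573 − (-1.762779))/3 = 0.847024
I_{2,1} = (4·0.453855 − 0.194573) / 3 = 0.540282
I_{3,1} = 0.511536 + (0.511536 − 0.453855)/3 = 0.530763
I_{2,2} = 0.540282 + (0.540282 − 0.847024)/15 = 0.519833
I_{3,2} = (16·0.530763 − 0.540282) / 15 = 0.530128
I_{3,3} = 0.530128 + (0.530128 − 0.519833)/63 = 0.530291

0.5303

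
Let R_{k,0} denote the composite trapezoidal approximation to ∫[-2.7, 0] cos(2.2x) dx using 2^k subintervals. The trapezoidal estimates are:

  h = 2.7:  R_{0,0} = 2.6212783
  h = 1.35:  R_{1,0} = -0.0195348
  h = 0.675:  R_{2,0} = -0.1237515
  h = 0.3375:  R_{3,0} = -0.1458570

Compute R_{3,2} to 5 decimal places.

Richardson extrapolation on the trapezoidal column (denominator 4−1=3):
R_{2,1} = (4·(-0.1237515) − (-0.0195348)) / 3 = -0.1584904
R_{3,1} = (4·(-0.1458570) − (-0.1237515)) / 3 = -0.1532255
R_{3,2} = -0.1532255 + (-0.1532255 − (-0.1584904))/15 = -0.1528745

-0.15287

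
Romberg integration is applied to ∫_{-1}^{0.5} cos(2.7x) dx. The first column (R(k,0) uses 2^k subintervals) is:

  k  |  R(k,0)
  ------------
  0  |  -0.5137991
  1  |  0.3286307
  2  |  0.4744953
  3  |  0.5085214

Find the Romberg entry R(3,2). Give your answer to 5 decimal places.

0.51965

Richardson extrapolation on the trapezoidal column (denominator 4−1=3):
R(2,1) = 0.4744953 + (0.4744953 − 0.3286307)/3 = 0.5231168
R(3,1) = (4·0.5085214 − 0.4744953) / 3 = 0.5198634
R(3,2) = 0.5198634 + (0.5198634 − 0.5231168)/15 = 0.5196465
(Column j=1 coincides with Simpson's rule on the same nodes.)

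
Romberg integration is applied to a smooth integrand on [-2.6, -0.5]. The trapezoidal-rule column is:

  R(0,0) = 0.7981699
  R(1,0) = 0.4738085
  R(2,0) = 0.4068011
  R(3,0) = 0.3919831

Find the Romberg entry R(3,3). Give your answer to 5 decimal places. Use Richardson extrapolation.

R(1,1) = 0.4738085 + (0.4738085 − 0.7981699)/3 = 0.3656880
R(2,1) = (4·0.4068011 − 0.4738085) / 3 = 0.3844653
R(3,1) = 0.3919831 + (0.3919831 − 0.4068011)/3 = 0.3870438
R(2,2) = 0.3844653 + (0.3844653 − 0.3656880)/15 = 0.3857171
R(3,2) = (16·0.3870438 − 0.3844653) / 15 = 0.3872157
R(3,3) = (64·0.3872157 − 0.3857171) / 63 = 0.3872395

0.38724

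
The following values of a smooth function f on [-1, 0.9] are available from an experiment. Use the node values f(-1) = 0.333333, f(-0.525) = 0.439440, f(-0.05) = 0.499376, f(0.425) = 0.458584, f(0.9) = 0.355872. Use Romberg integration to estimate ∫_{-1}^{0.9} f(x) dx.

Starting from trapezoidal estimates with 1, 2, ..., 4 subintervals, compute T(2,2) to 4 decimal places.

0.8350

T(0,0) (trapezoid, 1 panel, h=1.9000): 0.654745
T(1,0) (trapezoid, 2 panels, h=0.9500): 0.801780
T(2,0) (trapezoid, 4 panels, h=0.4750): 0.827451
T(1,1) = 0.801780 + (0.801780 − 0.654745)/3 = 0.850792
T(2,1) = 0.827451 + (0.827451 − 0.801780)/3 = 0.836008
T(2,2) = 0.836008 + (0.836008 − 0.850792)/15 = 0.835022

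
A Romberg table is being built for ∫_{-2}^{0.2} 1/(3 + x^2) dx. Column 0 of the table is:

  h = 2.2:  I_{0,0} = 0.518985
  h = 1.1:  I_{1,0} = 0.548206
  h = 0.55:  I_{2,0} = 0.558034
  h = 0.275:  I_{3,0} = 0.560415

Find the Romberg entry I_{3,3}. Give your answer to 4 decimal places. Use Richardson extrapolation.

0.5612

I_{1,1} = (4·0.548206 − 0.518985) / 3 = 0.557946
I_{2,1} = 0.558034 + (0.558034 − 0.548206)/3 = 0.561310
I_{3,1} = 0.560415 + (0.560415 − 0.558034)/3 = 0.561209
I_{2,2} = 0.561310 + (0.561310 − 0.557946)/15 = 0.561534
I_{3,2} = 0.561209 + (0.561209 − 0.561310)/15 = 0.561202
I_{3,3} = (64·0.561202 − 0.561534) / 63 = 0.561197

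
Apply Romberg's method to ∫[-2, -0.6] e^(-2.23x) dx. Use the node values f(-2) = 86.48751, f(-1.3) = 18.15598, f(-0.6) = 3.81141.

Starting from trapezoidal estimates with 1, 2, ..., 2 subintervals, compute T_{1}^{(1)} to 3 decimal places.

T_{0}^{(0)} (trapezoid, 1 panel, h=1.4000): 63.20924
T_{1}^{(0)} (trapezoid, 2 panels, h=0.7000): 44.31381
T_{1}^{(1)} = 44.31381 + (44.31381 − 63.20924)/3 = 38.01533

38.015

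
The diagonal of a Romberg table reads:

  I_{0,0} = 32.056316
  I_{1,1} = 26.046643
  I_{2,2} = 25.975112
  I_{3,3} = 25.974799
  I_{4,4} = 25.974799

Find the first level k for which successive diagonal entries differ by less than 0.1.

|I_{1,1} − I_{0,0}| = 6.009673 ≥ 0.1
|I_{2,2} − I_{1,1}| = 0.071531 < 0.1

k = 2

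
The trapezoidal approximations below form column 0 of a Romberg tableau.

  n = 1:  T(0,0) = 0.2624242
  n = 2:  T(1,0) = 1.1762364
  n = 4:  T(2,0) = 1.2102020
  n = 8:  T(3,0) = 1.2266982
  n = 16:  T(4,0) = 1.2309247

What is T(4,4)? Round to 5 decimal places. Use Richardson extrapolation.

1.23233

T(1,1) = (4·1.1762364 − 0.2624242) / 3 = 1.4808405
T(2,1) = 1.2102020 + (1.2102020 − 1.1762364)/3 = 1.2215239
T(3,1) = 1.2266982 + (1.2266982 − 1.2102020)/3 = 1.2321969
T(4,1) = 1.2309247 + (1.2309247 − 1.2266982)/3 = 1.2323335
T(2,2) = 1.2215239 + (1.2215239 − 1.4808405)/15 = 1.2042361
T(3,2) = 1.2321969 + (1.2321969 − 1.2215239)/15 = 1.2329084
T(4,2) = (16·1.2323335 − 1.2321969) / 15 = 1.2323426
T(3,3) = (64·1.2329084 − 1.2042361) / 63 = 1.2333635
T(4,3) = (64·1.2323426 − 1.2329084) / 63 = 1.2323336
T(4,4) = 1.2323336 + (1.2323336 − 1.2333635)/255 = 1.2323296
(Column j=1 coincides with Simpson's rule on the same nodes.)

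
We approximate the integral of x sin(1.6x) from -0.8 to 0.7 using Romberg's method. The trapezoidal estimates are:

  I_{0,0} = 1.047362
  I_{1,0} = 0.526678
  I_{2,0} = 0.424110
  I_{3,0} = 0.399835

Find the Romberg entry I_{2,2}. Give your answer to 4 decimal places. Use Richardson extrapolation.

0.3924

Richardson extrapolation on the trapezoidal column (denominator 4−1=3):
I_{1,1} = 0.526678 + (0.526678 − 1.047362)/3 = 0.353117
I_{2,1} = (4·0.424110 − 0.526678) / 3 = 0.389921
I_{2,2} = (16·0.389921 − 0.353117) / 15 = 0.392375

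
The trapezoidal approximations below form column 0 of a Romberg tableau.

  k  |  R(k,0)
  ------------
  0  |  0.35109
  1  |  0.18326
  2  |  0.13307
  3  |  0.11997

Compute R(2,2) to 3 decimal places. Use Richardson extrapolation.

R(1,1) = (4·0.18326 − 0.35109) / 3 = 0.12732
R(2,1) = (4·0.13307 − 0.18326) / 3 = 0.11634
R(2,2) = (16·0.11634 − 0.12732) / 15 = 0.11561

0.116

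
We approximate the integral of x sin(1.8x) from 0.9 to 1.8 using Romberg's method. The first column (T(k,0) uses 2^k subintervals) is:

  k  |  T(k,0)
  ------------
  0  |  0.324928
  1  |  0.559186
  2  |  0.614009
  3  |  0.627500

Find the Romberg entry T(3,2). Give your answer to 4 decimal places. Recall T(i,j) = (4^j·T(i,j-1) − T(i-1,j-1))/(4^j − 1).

0.6320

T(2,1) = 0.614009 + (0.614009 − 0.559186)/3 = 0.632283
T(3,1) = 0.627500 + (0.627500 − 0.614009)/3 = 0.631997
T(3,2) = 0.631997 + (0.631997 − 0.632283)/15 = 0.631978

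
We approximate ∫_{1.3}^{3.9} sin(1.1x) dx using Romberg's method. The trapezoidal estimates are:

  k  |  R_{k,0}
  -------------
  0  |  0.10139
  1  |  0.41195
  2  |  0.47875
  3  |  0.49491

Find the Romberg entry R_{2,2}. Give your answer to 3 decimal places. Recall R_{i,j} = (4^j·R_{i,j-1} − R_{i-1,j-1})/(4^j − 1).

0.500

Richardson extrapolation on the trapezoidal column (denominator 4−1=3):
R_{1,1} = 0.41195 + (0.41195 − 0.10139)/3 = 0.51547
R_{2,1} = 0.47875 + (0.47875 − 0.41195)/3 = 0.50102
R_{2,2} = (16·0.50102 − 0.51547) / 15 = 0.50006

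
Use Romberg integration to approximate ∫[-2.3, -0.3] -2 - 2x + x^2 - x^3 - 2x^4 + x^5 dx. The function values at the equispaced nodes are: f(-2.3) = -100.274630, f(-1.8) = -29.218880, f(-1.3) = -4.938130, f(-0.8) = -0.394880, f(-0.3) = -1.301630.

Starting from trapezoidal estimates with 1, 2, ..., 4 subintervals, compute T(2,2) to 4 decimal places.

T(0,0) (trapezoid, 1 panel, h=2.0000): -101.576260
T(1,0) (trapezoid, 2 panels, h=1.0000): -55.726260
T(2,0) (trapezoid, 4 panels, h=0.5000): -42.670010
T(1,1) = -55.726260 + (-55.726260 − (-101.576260))/3 = -40.442927
T(2,1) = -42.670010 + (-42.670010 − (-55.726260))/3 = -38.317927
T(2,2) = -38.317927 + (-38.317927 − (-40.442927))/15 = -38.176260

-38.1763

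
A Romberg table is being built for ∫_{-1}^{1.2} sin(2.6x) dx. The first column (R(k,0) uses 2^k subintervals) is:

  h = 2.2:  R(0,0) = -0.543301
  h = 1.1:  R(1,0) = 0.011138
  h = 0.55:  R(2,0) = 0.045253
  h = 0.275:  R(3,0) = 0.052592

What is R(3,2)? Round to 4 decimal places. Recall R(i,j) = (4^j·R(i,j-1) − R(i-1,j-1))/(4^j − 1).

0.0549

Richardson extrapolation on the trapezoidal column (denominator 4−1=3):
R(2,1) = 0.045253 + (0.045253 − 0.011138)/3 = 0.056625
R(3,1) = 0.052592 + (0.052592 − 0.045253)/3 = 0.055038
R(3,2) = 0.055038 + (0.055038 − 0.056625)/15 = 0.054932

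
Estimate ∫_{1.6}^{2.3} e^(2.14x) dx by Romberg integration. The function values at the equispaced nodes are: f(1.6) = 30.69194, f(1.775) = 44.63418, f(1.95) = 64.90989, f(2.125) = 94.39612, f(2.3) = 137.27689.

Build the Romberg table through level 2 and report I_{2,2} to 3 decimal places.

I_{0,0} (trapezoid, 1 panel, h=0.7000): 58.78909
I_{1,0} (trapezoid, 2 panels, h=0.3500): 52.11301
I_{2,0} (trapezoid, 4 panels, h=0.1750): 50.38681
I_{1,1} = 52.11301 + (52.11301 − 58.78909)/3 = 49.88765
I_{2,1} = 50.38681 + (50.38681 − 52.11301)/3 = 49.81141
I_{2,2} = 49.81141 + (49.81141 − 49.88765)/15 = 49.80633

49.806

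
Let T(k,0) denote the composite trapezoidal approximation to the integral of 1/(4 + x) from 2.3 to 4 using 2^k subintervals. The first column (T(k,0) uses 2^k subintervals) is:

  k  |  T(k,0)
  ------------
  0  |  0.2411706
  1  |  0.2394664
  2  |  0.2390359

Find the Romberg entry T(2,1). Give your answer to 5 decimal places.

0.23889

Richardson extrapolation on the trapezoidal column (denominator 4−1=3):
T(2,1) = 0.2390359 + (0.2390359 − 0.2394664)/3 = 0.2388924
(Column j=1 coincides with Simpson's rule on the same nodes.)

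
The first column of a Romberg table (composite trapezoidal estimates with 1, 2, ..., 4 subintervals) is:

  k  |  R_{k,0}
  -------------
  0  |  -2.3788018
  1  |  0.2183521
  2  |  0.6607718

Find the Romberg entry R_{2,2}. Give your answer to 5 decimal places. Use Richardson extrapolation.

Richardson extrapolation on the trapezoidal column (denominator 4−1=3):
R_{1,1} = 0.2183521 + (0.2183521 − (-2.3788018))/3 = 1.0840701
R_{2,1} = (4·0.6607718 − 0.2183521) / 3 = 0.8082450
R_{2,2} = 0.8082450 + (0.8082450 − 1.0840701)/15 = 0.7898567

0.78986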